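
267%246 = 21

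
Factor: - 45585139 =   -  45585139^1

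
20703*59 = 1221477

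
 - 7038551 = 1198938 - 8237489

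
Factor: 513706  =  2^1*17^1*29^1 *521^1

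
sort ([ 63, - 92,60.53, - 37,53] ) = [  -  92,- 37 , 53,60.53 , 63] 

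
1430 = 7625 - 6195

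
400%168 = 64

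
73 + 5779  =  5852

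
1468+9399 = 10867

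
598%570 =28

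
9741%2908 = 1017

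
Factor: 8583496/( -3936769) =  - 2^3*1072937^1 * 3936769^(  -  1) 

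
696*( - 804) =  -559584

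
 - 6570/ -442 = 3285/221 = 14.86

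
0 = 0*2443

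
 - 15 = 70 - 85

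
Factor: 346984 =2^3*11^1*3943^1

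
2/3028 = 1/1514 = 0.00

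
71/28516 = 71/28516  =  0.00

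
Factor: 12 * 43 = 516 = 2^2 * 3^1 * 43^1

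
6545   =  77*85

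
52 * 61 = 3172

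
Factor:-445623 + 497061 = 51438 = 2^1*3^1*8573^1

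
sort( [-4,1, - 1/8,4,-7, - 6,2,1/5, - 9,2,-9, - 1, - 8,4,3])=[-9,  -  9, - 8, - 7,-6, - 4,-1,- 1/8,1/5, 1,2, 2,3,4,4 ]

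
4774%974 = 878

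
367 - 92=275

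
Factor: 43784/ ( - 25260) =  - 2^1*3^(-1) * 5^( - 1)*13^1 = - 26/15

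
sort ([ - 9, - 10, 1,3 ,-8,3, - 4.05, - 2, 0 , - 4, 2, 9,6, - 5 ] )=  [ - 10,  -  9,  -  8, - 5, -4.05, - 4, - 2, 0, 1  ,  2, 3,3, 6, 9 ] 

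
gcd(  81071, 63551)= 1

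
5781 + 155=5936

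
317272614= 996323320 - 679050706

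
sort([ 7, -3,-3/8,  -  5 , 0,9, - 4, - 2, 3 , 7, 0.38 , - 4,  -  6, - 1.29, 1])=[ - 6,-5, - 4, - 4,-3, - 2, - 1.29,- 3/8,0, 0.38,1, 3, 7 , 7, 9] 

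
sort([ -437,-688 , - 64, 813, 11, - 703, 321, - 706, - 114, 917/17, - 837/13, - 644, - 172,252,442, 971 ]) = [ -706,-703,- 688, - 644,-437, - 172 , - 114, - 837/13,-64 , 11, 917/17,  252,  321, 442,  813 , 971 ]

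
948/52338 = 158/8723  =  0.02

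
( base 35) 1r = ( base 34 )1S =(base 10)62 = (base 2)111110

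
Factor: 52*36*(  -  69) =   -  2^4 *3^3*13^1*23^1 =-129168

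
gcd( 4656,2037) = 291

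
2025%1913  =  112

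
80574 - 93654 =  - 13080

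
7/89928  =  7/89928 = 0.00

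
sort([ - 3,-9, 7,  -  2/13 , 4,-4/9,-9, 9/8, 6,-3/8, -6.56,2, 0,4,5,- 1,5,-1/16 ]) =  [ - 9,-9, - 6.56,-3,-1, - 4/9, - 3/8, -2/13, - 1/16,0, 9/8,2,4, 4,5,5,6, 7 ] 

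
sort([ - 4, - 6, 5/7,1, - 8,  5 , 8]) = [ - 8,-6, - 4,  5/7, 1 , 5,8] 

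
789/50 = 789/50=15.78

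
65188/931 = 65188/931 = 70.02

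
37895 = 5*7579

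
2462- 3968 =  - 1506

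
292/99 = 292/99 = 2.95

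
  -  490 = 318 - 808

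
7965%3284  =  1397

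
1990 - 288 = 1702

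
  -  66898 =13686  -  80584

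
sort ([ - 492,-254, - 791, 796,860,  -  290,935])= [ - 791, - 492, - 290,-254,796,860 , 935]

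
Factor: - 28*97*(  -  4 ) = 2^4*7^1*97^1 = 10864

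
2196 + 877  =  3073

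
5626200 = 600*9377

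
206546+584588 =791134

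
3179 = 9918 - 6739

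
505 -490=15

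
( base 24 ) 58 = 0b10000000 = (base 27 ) 4K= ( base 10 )128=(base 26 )4O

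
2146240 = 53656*40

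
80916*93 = 7525188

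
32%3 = 2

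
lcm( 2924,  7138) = 242692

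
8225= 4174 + 4051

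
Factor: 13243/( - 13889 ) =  - 41/43 =-41^1*43^ ( - 1)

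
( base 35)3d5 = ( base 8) 10047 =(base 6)31051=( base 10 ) 4135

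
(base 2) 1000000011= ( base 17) 1D5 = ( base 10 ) 515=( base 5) 4030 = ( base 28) ib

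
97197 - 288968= - 191771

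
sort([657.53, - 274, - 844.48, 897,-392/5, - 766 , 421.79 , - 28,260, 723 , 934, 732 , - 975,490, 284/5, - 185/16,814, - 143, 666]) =[ - 975,-844.48,  -  766, - 274, - 143,  -  392/5,  -  28, - 185/16, 284/5, 260,421.79 , 490,657.53, 666,  723,732 , 814, 897, 934] 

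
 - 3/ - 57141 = 1/19047  =  0.00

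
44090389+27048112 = 71138501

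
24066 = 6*4011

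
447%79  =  52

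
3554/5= 3554/5 = 710.80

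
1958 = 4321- 2363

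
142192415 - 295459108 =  - 153266693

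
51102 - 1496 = 49606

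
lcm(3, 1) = 3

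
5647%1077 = 262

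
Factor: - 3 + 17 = 14=2^1 * 7^1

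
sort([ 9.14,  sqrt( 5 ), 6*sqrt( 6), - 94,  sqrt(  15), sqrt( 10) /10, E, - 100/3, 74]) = [ -94,-100/3, sqrt (10)/10, sqrt( 5 ), E, sqrt( 15 ), 9.14, 6*sqrt( 6 ), 74]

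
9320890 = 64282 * 145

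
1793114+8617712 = 10410826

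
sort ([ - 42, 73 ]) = [ - 42 , 73]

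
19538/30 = 9769/15 = 651.27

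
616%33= 22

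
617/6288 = 617/6288 = 0.10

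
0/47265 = 0=0.00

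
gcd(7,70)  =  7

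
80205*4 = 320820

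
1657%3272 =1657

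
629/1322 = 629/1322 = 0.48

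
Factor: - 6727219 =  - 907^1*7417^1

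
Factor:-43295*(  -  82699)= 5^1*7^1*1237^1*82699^1 = 3580453205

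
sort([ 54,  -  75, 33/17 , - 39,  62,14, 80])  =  [ - 75, - 39, 33/17,14, 54,  62, 80]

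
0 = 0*5868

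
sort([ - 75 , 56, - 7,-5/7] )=[  -  75 , - 7,  -  5/7 , 56]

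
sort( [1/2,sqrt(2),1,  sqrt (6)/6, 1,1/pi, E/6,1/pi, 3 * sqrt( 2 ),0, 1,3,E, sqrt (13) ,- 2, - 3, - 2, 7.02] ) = [ - 3, - 2,- 2,0,1/pi, 1/pi, sqrt(6 )/6,  E/6, 1/2, 1 , 1,1,sqrt(2), E , 3,sqrt(13), 3*sqrt(2), 7.02] 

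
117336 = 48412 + 68924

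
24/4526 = 12/2263= 0.01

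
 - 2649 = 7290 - 9939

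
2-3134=-3132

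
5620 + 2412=8032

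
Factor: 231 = 3^1*7^1*11^1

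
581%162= 95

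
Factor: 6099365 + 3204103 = 2^2*3^1* 491^1*1579^1 =9303468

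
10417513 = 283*36811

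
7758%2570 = 48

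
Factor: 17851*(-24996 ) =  - 2^2*3^1*2083^1*17851^1 = - 446203596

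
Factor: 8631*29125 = 3^2*5^3 *7^1*137^1*233^1 = 251377875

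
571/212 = 2 + 147/212 = 2.69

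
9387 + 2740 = 12127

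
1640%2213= 1640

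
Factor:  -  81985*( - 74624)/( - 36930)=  - 2^6*3^( - 1)* 11^1*19^1 * 53^1*863^1*1231^(-1) = -611804864/3693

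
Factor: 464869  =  619^1*751^1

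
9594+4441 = 14035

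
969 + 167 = 1136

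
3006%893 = 327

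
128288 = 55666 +72622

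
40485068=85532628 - 45047560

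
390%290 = 100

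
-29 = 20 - 49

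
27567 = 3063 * 9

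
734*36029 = 26445286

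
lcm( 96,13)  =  1248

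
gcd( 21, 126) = 21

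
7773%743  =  343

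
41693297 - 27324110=14369187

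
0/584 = 0  =  0.00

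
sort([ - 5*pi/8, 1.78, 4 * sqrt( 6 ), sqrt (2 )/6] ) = [  -  5*pi/8, sqrt( 2 )/6,1.78,4*sqrt(6 )]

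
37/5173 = 37/5173 = 0.01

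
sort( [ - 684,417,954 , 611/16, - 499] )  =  [ - 684, - 499,611/16,417, 954]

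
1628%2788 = 1628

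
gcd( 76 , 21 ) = 1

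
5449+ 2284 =7733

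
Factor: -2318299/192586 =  - 2^( - 1 )*383^1 * 6053^1 *96293^( - 1)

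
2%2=0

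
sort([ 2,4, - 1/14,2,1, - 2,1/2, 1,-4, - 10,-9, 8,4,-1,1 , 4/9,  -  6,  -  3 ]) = [-10, - 9,-6, - 4, - 3,-2,-1, - 1/14,  4/9,1/2,1,1,1,  2, 2,4, 4, 8 ]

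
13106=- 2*( - 6553 )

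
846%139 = 12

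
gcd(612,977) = 1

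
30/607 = 30/607 = 0.05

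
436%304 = 132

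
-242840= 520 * ( - 467)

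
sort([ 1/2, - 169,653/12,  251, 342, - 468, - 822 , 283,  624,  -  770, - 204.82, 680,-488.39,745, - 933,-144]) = [ - 933, - 822,-770 , -488.39,-468,-204.82,  -  169,-144, 1/2 , 653/12, 251,283, 342, 624, 680,745] 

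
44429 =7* 6347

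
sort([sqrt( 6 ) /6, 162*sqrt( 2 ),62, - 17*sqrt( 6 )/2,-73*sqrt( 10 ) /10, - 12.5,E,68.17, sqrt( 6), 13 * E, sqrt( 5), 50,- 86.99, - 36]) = [ - 86.99, - 36, - 73*sqrt(10)/10,-17*sqrt( 6)/2, - 12.5,sqrt(6)/6,sqrt( 5 ),sqrt(  6),E,13*E,50,62,68.17, 162 * sqrt(2)]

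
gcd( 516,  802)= 2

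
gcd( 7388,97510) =2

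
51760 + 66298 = 118058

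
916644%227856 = 5220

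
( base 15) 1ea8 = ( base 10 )6683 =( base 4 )1220123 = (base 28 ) 8ej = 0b1101000011011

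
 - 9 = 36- 45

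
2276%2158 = 118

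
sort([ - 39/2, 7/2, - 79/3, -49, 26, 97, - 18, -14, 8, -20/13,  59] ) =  [-49, - 79/3, - 39/2, - 18, - 14, - 20/13, 7/2, 8,  26, 59, 97 ]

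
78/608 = 39/304 = 0.13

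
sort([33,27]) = [27,  33] 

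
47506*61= 2897866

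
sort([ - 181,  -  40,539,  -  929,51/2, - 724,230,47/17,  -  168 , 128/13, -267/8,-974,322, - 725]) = [  -  974 , - 929, - 725, - 724,-181, - 168,-40,-267/8,47/17, 128/13, 51/2, 230,322,539]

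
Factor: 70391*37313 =2626499383 = 43^1*1637^1*37313^1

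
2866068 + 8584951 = 11451019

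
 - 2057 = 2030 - 4087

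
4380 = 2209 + 2171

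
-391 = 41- 432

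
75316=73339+1977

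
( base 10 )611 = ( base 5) 4421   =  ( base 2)1001100011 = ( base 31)JM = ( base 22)15h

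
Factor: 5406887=19^1*284573^1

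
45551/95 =479  +  46/95 = 479.48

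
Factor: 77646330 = 2^1*3^3 * 5^1*287579^1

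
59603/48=59603/48 = 1241.73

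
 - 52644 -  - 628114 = 575470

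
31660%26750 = 4910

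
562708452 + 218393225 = 781101677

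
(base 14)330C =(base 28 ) b7c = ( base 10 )8832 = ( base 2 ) 10001010000000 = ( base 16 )2280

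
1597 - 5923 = -4326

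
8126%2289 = 1259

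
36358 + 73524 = 109882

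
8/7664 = 1/958 = 0.00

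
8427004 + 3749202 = 12176206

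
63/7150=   63/7150 = 0.01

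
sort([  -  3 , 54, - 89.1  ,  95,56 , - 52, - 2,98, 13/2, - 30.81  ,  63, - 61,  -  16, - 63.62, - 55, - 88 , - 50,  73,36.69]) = [ - 89.1 , - 88, - 63.62, - 61,-55, - 52, - 50,-30.81 , - 16, - 3, - 2 , 13/2,36.69,54,56,  63,73, 95, 98 ]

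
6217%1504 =201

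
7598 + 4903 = 12501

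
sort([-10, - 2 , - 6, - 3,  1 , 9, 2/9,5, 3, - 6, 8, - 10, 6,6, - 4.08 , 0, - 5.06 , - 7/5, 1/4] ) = [ - 10, - 10  ,- 6, - 6, -5.06 , -4.08, - 3 , - 2 , - 7/5, 0,2/9 , 1/4,1,3, 5,6,6,8,9 ]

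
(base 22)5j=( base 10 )129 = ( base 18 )73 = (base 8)201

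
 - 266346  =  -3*88782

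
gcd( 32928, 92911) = 7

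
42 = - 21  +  63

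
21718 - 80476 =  - 58758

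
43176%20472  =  2232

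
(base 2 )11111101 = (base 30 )8d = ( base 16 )fd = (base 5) 2003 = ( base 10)253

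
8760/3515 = 2 + 346/703 = 2.49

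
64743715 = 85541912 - 20798197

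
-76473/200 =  - 76473/200  =  - 382.37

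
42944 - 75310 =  -32366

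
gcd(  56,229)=1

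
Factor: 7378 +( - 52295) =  - 44917 = - 44917^1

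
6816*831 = 5664096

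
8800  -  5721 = 3079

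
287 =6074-5787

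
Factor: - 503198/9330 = - 809/15 = - 3^( - 1)*5^ ( - 1 )*809^1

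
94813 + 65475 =160288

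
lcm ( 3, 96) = 96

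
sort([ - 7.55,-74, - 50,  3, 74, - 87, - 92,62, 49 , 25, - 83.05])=[  -  92,-87, - 83.05, - 74, - 50,  -  7.55, 3, 25,49, 62 , 74] 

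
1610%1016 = 594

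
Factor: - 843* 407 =-3^1*11^1*37^1*281^1= - 343101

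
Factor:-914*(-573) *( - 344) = -180160368 = -2^4*3^1*43^1 * 191^1*457^1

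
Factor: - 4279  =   - 11^1* 389^1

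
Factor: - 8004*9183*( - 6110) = 449089472520 = 2^3*3^2*5^1*13^1*23^1*29^1*47^1*3061^1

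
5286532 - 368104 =4918428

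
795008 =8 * 99376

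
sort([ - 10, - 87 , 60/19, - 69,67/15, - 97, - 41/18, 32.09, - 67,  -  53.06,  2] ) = [ - 97, -87, - 69,  -  67, - 53.06, - 10, - 41/18, 2 , 60/19,67/15, 32.09] 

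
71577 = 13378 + 58199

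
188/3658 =94/1829 = 0.05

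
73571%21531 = 8978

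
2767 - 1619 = 1148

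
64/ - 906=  - 32/453  =  - 0.07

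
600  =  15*40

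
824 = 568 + 256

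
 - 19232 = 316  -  19548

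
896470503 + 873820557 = 1770291060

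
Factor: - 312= - 2^3*3^1*13^1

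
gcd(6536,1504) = 8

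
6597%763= 493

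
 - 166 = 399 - 565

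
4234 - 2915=1319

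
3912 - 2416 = 1496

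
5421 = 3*1807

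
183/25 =7 + 8/25 =7.32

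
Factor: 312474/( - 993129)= - 104158/331043 = - 2^1*19^1*2741^1*331043^( - 1 ) 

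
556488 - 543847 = 12641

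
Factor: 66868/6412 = 7^(- 1)*73^1 =73/7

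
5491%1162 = 843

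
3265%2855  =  410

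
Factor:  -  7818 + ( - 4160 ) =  - 2^1 * 53^1 *113^1 = - 11978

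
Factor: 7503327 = 3^3*13^1*21377^1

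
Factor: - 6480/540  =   - 12 = - 2^2*3^1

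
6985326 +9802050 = 16787376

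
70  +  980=1050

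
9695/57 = 170  +  5/57 = 170.09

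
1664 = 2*832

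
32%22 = 10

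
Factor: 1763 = 41^1*43^1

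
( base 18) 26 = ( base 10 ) 42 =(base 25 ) 1H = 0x2a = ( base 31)1B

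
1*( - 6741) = - 6741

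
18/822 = 3/137=0.02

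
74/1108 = 37/554 =0.07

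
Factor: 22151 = 17^1*1303^1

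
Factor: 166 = 2^1*83^1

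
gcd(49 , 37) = 1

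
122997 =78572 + 44425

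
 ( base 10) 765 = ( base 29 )qb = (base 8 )1375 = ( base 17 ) 2B0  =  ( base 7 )2142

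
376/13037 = 376/13037 = 0.03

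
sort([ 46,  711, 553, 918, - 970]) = [ - 970,  46, 553,711,918]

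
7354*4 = 29416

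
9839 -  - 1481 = 11320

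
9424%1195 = 1059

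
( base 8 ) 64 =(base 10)52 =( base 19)2e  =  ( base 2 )110100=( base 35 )1H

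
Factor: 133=7^1* 19^1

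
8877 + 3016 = 11893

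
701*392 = 274792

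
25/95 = 5/19=0.26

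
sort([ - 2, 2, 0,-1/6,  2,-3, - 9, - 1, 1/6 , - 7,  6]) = [ - 9,-7,  -  3, - 2,-1,-1/6 , 0,1/6,  2,  2,6] 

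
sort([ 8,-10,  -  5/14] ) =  [ - 10, - 5/14,8 ]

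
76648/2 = 38324 =38324.00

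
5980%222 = 208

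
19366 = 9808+9558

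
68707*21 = 1442847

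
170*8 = 1360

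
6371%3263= 3108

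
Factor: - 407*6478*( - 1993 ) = 2^1*11^1*37^1*41^1*79^1*1993^1 = 5254636178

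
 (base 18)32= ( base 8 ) 70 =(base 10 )56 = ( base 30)1Q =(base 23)2a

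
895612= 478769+416843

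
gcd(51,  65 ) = 1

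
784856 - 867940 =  - 83084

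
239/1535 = 239/1535= 0.16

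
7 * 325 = 2275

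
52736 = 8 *6592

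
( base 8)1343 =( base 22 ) 1bd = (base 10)739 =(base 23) 193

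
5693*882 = 5021226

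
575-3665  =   - 3090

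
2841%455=111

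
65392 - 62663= 2729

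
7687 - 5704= 1983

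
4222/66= 63 + 32/33= 63.97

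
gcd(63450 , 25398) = 18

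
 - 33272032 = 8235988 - 41508020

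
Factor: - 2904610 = - 2^1*5^1 * 71^1*4091^1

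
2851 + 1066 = 3917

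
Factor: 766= 2^1*383^1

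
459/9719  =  459/9719 = 0.05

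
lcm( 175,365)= 12775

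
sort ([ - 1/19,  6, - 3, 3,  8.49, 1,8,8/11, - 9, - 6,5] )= [ - 9, - 6, - 3, - 1/19,8/11,1, 3, 5,6,8, 8.49 ]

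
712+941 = 1653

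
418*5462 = 2283116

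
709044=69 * 10276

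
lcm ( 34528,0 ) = 0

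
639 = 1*639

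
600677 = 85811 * 7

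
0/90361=0 = 0.00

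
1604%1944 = 1604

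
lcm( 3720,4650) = 18600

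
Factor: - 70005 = - 3^1*5^1* 13^1*359^1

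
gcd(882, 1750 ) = 14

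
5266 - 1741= 3525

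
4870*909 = 4426830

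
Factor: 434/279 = 14/9 = 2^1 * 3^(  -  2)*7^1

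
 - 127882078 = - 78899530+  -  48982548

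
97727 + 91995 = 189722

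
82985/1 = 82985 = 82985.00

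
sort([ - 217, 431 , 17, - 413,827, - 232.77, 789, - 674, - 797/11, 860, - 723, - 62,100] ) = [ - 723, - 674,- 413,-232.77, - 217, - 797/11, - 62,17 , 100, 431, 789,827, 860]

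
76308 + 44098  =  120406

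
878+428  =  1306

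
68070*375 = 25526250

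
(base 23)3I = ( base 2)1010111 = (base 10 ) 87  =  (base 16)57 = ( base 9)106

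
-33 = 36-69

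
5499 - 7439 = -1940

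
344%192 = 152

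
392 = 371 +21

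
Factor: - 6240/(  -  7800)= 2^2*5^(-1 ) = 4/5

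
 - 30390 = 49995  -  80385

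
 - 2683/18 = -2683/18 = - 149.06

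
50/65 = 10/13 = 0.77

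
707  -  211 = 496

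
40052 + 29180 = 69232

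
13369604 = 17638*758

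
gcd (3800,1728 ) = 8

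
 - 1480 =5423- 6903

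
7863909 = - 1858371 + 9722280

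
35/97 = 35/97 = 0.36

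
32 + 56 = 88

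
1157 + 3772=4929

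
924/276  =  77/23=3.35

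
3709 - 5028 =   -  1319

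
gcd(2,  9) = 1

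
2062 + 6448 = 8510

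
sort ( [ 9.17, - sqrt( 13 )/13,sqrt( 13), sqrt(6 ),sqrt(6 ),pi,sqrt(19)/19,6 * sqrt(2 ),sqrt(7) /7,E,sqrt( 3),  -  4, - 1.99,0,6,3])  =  [ - 4, - 1.99, - sqrt( 13)/13,0,sqrt(19)/19,sqrt( 7)/7,sqrt( 3 ), sqrt( 6),  sqrt(6 ),E , 3,pi,  sqrt(13 ),6,6 * sqrt( 2 ),9.17 ] 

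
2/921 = 2/921 = 0.00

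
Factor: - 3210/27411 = -1070/9137 = -2^1*5^1*107^1*9137^ ( - 1 )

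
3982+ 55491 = 59473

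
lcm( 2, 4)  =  4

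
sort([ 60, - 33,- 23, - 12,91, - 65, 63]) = [ - 65, - 33, - 23,-12, 60, 63, 91]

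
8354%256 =162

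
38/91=38/91= 0.42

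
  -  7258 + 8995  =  1737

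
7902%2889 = 2124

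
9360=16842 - 7482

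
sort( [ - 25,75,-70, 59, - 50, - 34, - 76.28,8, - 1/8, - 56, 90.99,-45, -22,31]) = [ - 76.28 , - 70, - 56,-50, - 45,  -  34, - 25,-22,-1/8, 8, 31, 59,75, 90.99 ]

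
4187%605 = 557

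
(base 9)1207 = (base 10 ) 898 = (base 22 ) 1II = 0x382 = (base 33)r7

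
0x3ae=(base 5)12232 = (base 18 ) 2G6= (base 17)347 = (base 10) 942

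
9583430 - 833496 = 8749934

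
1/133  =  1/133 = 0.01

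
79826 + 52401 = 132227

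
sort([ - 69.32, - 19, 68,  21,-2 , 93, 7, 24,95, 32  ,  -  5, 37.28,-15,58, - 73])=[ - 73, - 69.32, - 19, - 15 ,  -  5, - 2, 7, 21, 24, 32  ,  37.28, 58, 68, 93, 95]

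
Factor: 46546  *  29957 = 1394378522 = 2^1*17^1*29^1*37^2*1033^1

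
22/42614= 1/1937=0.00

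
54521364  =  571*95484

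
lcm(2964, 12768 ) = 165984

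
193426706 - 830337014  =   - 636910308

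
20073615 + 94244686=114318301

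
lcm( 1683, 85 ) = 8415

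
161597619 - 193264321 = - 31666702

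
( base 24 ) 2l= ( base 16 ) 45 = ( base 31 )27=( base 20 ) 39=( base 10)69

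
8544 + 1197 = 9741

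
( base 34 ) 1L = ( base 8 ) 67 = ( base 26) 23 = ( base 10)55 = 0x37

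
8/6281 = 8/6281 = 0.00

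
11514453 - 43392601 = -31878148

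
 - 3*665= -1995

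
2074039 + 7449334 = 9523373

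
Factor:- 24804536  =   - 2^3* 479^1*6473^1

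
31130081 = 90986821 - 59856740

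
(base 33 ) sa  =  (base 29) 136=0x3A6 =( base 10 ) 934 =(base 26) 19O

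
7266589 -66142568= - 58875979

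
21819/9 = 2424 + 1/3 = 2424.33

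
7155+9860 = 17015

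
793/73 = 793/73 = 10.86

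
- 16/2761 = -1 + 2745/2761 = -  0.01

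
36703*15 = 550545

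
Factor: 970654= 2^1*317^1*1531^1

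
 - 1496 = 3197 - 4693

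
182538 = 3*60846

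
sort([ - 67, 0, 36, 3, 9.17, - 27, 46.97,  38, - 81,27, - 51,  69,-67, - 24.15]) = [ - 81, - 67,-67, - 51, - 27, - 24.15, 0,3, 9.17, 27, 36,38, 46.97,69 ]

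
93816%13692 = 11664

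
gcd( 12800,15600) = 400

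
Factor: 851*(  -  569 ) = -484219 = - 23^1*37^1*569^1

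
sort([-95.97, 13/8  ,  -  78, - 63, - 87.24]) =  [-95.97, -87.24, - 78 , - 63, 13/8]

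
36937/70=527 + 47/70 = 527.67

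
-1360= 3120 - 4480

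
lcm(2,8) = 8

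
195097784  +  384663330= 579761114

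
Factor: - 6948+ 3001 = -3947 = -3947^1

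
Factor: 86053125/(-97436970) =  - 5736875/6495798 = - 2^( -1) * 3^( - 1)*5^4*23^( - 1)*67^1*103^ ( -1)*137^1*457^( - 1)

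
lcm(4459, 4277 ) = 209573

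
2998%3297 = 2998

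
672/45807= 224/15269= 0.01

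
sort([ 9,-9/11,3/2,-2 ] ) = [ - 2, - 9/11  ,  3/2, 9]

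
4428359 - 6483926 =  - 2055567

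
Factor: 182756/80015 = 2^2*5^( - 1)*7^1*13^ ( - 1 ) * 61^1*107^1*1231^( - 1) 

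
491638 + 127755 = 619393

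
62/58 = 1 + 2/29= 1.07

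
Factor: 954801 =3^3*35363^1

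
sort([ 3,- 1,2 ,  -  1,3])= [ - 1,  -  1,2, 3,3 ]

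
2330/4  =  582 + 1/2 =582.50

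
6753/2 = 3376 +1/2 = 3376.50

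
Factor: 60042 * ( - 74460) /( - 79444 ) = 2^1*3^2*5^1*17^1*73^1*10007^1*19861^( - 1) = 1117681830/19861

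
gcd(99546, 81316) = 2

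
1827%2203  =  1827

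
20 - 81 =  - 61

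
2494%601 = 90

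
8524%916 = 280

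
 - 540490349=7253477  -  547743826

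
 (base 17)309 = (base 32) RC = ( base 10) 876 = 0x36c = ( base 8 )1554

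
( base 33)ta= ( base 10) 967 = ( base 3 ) 1022211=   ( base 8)1707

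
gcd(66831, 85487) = 1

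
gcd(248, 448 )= 8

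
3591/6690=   1197/2230 = 0.54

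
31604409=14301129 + 17303280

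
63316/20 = 3165+4/5 = 3165.80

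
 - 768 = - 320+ - 448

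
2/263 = 2/263= 0.01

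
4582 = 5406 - 824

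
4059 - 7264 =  - 3205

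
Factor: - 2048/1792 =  - 8/7 = - 2^3*7^(  -  1)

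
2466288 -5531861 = -3065573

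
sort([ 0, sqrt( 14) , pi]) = [0,pi,sqrt(14 )]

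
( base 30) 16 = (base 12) 30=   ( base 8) 44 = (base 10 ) 36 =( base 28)18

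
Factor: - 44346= - 2^1* 3^1*19^1 * 389^1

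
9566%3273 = 3020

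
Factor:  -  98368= - 2^6 * 29^1*53^1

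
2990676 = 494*6054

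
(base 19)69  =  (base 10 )123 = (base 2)1111011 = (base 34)3l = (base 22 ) 5d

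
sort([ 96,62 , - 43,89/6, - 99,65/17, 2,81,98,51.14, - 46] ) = [ - 99, - 46, - 43, 2, 65/17,89/6,51.14,62,81,96, 98 ]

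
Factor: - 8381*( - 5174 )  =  43363294 = 2^1 * 13^1 * 17^2*29^1 *199^1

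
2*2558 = 5116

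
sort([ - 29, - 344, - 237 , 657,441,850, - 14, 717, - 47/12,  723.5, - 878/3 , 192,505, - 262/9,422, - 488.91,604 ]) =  [-488.91, - 344, - 878/3,- 237, - 262/9, - 29,-14, - 47/12, 192,  422, 441,505,604, 657, 717, 723.5, 850]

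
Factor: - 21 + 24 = 3  =  3^1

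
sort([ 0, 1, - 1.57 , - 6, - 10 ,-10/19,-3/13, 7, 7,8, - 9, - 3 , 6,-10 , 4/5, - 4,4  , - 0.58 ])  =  [ - 10, - 10 , - 9,  -  6, - 4, - 3, - 1.57, -0.58, - 10/19, - 3/13,0, 4/5 , 1,  4, 6, 7, 7,8]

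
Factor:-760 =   -  2^3  *  5^1*19^1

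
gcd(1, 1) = 1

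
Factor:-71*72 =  - 5112 =- 2^3*3^2*71^1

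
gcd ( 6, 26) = 2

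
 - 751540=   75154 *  (-10)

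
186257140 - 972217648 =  - 785960508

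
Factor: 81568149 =3^1*13^1*59^1*35449^1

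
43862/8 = 21931/4= 5482.75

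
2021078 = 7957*254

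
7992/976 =999/122= 8.19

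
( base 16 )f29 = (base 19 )AE5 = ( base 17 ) d75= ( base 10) 3881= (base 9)5282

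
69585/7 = 69585/7 = 9940.71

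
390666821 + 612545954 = 1003212775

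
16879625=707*23875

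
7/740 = 7/740 =0.01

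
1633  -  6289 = -4656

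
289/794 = 289/794 = 0.36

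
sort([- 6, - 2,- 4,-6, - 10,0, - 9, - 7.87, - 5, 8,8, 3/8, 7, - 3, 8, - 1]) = [ - 10, - 9, - 7.87,-6, - 6, - 5, - 4, - 3, - 2, - 1,0,3/8, 7, 8,  8, 8 ]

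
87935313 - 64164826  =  23770487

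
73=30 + 43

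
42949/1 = 42949 = 42949.00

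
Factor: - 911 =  - 911^1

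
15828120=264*59955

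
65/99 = 65/99 = 0.66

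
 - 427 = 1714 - 2141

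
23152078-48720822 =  - 25568744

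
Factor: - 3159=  - 3^5*13^1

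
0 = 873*0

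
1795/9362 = 1795/9362 = 0.19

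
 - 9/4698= -1 + 521/522 = - 0.00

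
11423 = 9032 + 2391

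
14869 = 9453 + 5416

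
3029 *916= 2774564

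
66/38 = 1 + 14/19 = 1.74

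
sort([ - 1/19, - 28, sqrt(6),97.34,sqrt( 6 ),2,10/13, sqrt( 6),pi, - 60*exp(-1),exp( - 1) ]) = [ - 28 , -60*exp ( - 1), - 1/19, exp( - 1),10/13,2, sqrt( 6), sqrt( 6) , sqrt( 6) , pi,97.34 ] 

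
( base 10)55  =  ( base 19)2H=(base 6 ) 131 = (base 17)34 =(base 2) 110111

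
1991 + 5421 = 7412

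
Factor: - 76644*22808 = -2^5*3^2 *2129^1*2851^1 = - 1748096352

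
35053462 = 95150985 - 60097523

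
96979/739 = 96979/739 = 131.23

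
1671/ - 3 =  - 557/1 = - 557.00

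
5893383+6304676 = 12198059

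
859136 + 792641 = 1651777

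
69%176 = 69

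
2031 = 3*677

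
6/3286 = 3/1643 = 0.00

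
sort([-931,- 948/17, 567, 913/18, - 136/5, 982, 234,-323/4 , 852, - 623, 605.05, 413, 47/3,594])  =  [-931,- 623,- 323/4 ,-948/17, - 136/5 , 47/3 , 913/18,234, 413, 567,594, 605.05,852,982 ] 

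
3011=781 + 2230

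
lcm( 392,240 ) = 11760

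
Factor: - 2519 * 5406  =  -13617714 = - 2^1 * 3^1*11^1*17^1*53^1*229^1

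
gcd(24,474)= 6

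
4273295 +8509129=12782424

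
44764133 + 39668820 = 84432953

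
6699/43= 155+34/43 = 155.79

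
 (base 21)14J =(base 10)544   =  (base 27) K4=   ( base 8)1040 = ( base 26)ko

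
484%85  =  59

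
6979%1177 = 1094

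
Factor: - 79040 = -2^6*5^1  *13^1*19^1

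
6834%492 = 438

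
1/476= 1/476 = 0.00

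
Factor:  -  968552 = -2^3*13^1*67^1*139^1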